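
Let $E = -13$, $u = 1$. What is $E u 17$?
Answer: $-221$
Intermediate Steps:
$E u 17 = \left(-13\right) 1 \cdot 17 = \left(-13\right) 17 = -221$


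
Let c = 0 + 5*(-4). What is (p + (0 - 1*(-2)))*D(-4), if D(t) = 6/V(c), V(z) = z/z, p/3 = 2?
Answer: 48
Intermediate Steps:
p = 6 (p = 3*2 = 6)
c = -20 (c = 0 - 20 = -20)
V(z) = 1
D(t) = 6 (D(t) = 6/1 = 6*1 = 6)
(p + (0 - 1*(-2)))*D(-4) = (6 + (0 - 1*(-2)))*6 = (6 + (0 + 2))*6 = (6 + 2)*6 = 8*6 = 48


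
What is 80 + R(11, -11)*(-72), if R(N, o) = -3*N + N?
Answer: 1664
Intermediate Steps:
R(N, o) = -2*N
80 + R(11, -11)*(-72) = 80 - 2*11*(-72) = 80 - 22*(-72) = 80 + 1584 = 1664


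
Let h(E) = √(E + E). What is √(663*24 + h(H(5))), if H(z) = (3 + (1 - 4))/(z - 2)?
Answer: 6*√442 ≈ 126.14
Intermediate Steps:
H(z) = 0 (H(z) = (3 - 3)/(-2 + z) = 0/(-2 + z) = 0)
h(E) = √2*√E (h(E) = √(2*E) = √2*√E)
√(663*24 + h(H(5))) = √(663*24 + √2*√0) = √(15912 + √2*0) = √(15912 + 0) = √15912 = 6*√442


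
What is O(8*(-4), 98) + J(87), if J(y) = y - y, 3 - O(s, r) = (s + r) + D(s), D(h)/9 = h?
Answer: 225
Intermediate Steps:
D(h) = 9*h
O(s, r) = 3 - r - 10*s (O(s, r) = 3 - ((s + r) + 9*s) = 3 - ((r + s) + 9*s) = 3 - (r + 10*s) = 3 + (-r - 10*s) = 3 - r - 10*s)
J(y) = 0
O(8*(-4), 98) + J(87) = (3 - 1*98 - 80*(-4)) + 0 = (3 - 98 - 10*(-32)) + 0 = (3 - 98 + 320) + 0 = 225 + 0 = 225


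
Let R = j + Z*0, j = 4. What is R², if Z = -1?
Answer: 16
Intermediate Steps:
R = 4 (R = 4 - 1*0 = 4 + 0 = 4)
R² = 4² = 16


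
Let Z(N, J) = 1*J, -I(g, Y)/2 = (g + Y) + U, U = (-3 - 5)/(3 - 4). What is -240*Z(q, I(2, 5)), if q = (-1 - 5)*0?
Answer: 7200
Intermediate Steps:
U = 8 (U = -8/(-1) = -8*(-1) = 8)
q = 0 (q = -6*0 = 0)
I(g, Y) = -16 - 2*Y - 2*g (I(g, Y) = -2*((g + Y) + 8) = -2*((Y + g) + 8) = -2*(8 + Y + g) = -16 - 2*Y - 2*g)
Z(N, J) = J
-240*Z(q, I(2, 5)) = -240*(-16 - 2*5 - 2*2) = -240*(-16 - 10 - 4) = -240*(-30) = 7200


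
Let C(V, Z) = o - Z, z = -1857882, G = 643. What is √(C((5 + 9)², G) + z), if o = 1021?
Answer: 4*I*√116094 ≈ 1362.9*I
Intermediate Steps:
C(V, Z) = 1021 - Z
√(C((5 + 9)², G) + z) = √((1021 - 1*643) - 1857882) = √((1021 - 643) - 1857882) = √(378 - 1857882) = √(-1857504) = 4*I*√116094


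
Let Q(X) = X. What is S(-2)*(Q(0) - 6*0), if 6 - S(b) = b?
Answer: 0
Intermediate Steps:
S(b) = 6 - b
S(-2)*(Q(0) - 6*0) = (6 - 1*(-2))*(0 - 6*0) = (6 + 2)*(0 + 0) = 8*0 = 0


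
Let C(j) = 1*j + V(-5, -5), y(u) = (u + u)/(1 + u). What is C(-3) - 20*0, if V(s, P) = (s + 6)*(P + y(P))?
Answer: -11/2 ≈ -5.5000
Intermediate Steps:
y(u) = 2*u/(1 + u) (y(u) = (2*u)/(1 + u) = 2*u/(1 + u))
V(s, P) = (6 + s)*(P + 2*P/(1 + P)) (V(s, P) = (s + 6)*(P + 2*P/(1 + P)) = (6 + s)*(P + 2*P/(1 + P)))
C(j) = -5/2 + j (C(j) = 1*j - 5*(12 + 2*(-5) + (1 - 5)*(6 - 5))/(1 - 5) = j - 5*(12 - 10 - 4*1)/(-4) = j - 5*(-¼)*(12 - 10 - 4) = j - 5*(-¼)*(-2) = j - 5/2 = -5/2 + j)
C(-3) - 20*0 = (-5/2 - 3) - 20*0 = -11/2 + 0 = -11/2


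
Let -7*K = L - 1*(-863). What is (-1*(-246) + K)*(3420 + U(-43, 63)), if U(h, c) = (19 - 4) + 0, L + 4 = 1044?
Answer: -621735/7 ≈ -88819.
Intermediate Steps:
L = 1040 (L = -4 + 1044 = 1040)
U(h, c) = 15 (U(h, c) = 15 + 0 = 15)
K = -1903/7 (K = -(1040 - 1*(-863))/7 = -(1040 + 863)/7 = -⅐*1903 = -1903/7 ≈ -271.86)
(-1*(-246) + K)*(3420 + U(-43, 63)) = (-1*(-246) - 1903/7)*(3420 + 15) = (246 - 1903/7)*3435 = -181/7*3435 = -621735/7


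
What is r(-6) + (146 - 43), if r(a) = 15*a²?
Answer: 643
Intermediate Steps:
r(-6) + (146 - 43) = 15*(-6)² + (146 - 43) = 15*36 + 103 = 540 + 103 = 643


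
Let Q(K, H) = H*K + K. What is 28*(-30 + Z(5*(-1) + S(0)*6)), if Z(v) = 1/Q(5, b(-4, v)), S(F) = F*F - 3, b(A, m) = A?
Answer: -12628/15 ≈ -841.87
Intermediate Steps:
S(F) = -3 + F**2 (S(F) = F**2 - 3 = -3 + F**2)
Q(K, H) = K + H*K
Z(v) = -1/15 (Z(v) = 1/(5*(1 - 4)) = 1/(5*(-3)) = 1/(-15) = -1/15)
28*(-30 + Z(5*(-1) + S(0)*6)) = 28*(-30 - 1/15) = 28*(-451/15) = -12628/15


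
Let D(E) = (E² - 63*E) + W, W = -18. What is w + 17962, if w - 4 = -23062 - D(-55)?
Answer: -11568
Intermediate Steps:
D(E) = -18 + E² - 63*E (D(E) = (E² - 63*E) - 18 = -18 + E² - 63*E)
w = -29530 (w = 4 + (-23062 - (-18 + (-55)² - 63*(-55))) = 4 + (-23062 - (-18 + 3025 + 3465)) = 4 + (-23062 - 1*6472) = 4 + (-23062 - 6472) = 4 - 29534 = -29530)
w + 17962 = -29530 + 17962 = -11568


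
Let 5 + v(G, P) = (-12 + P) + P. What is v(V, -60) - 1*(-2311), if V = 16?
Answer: 2174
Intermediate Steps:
v(G, P) = -17 + 2*P (v(G, P) = -5 + ((-12 + P) + P) = -5 + (-12 + 2*P) = -17 + 2*P)
v(V, -60) - 1*(-2311) = (-17 + 2*(-60)) - 1*(-2311) = (-17 - 120) + 2311 = -137 + 2311 = 2174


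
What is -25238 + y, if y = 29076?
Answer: 3838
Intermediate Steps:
-25238 + y = -25238 + 29076 = 3838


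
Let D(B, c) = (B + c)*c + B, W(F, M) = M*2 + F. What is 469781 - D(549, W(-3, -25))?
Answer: 495520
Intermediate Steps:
W(F, M) = F + 2*M (W(F, M) = 2*M + F = F + 2*M)
D(B, c) = B + c*(B + c) (D(B, c) = c*(B + c) + B = B + c*(B + c))
469781 - D(549, W(-3, -25)) = 469781 - (549 + (-3 + 2*(-25))**2 + 549*(-3 + 2*(-25))) = 469781 - (549 + (-3 - 50)**2 + 549*(-3 - 50)) = 469781 - (549 + (-53)**2 + 549*(-53)) = 469781 - (549 + 2809 - 29097) = 469781 - 1*(-25739) = 469781 + 25739 = 495520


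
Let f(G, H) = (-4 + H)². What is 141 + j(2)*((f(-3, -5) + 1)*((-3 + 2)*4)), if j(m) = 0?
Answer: 141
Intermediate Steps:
141 + j(2)*((f(-3, -5) + 1)*((-3 + 2)*4)) = 141 + 0*(((-4 - 5)² + 1)*((-3 + 2)*4)) = 141 + 0*(((-9)² + 1)*(-1*4)) = 141 + 0*((81 + 1)*(-4)) = 141 + 0*(82*(-4)) = 141 + 0*(-328) = 141 + 0 = 141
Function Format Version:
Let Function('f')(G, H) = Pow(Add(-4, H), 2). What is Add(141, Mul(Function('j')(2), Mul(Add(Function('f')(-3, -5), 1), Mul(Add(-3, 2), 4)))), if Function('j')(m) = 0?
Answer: 141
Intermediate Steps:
Add(141, Mul(Function('j')(2), Mul(Add(Function('f')(-3, -5), 1), Mul(Add(-3, 2), 4)))) = Add(141, Mul(0, Mul(Add(Pow(Add(-4, -5), 2), 1), Mul(Add(-3, 2), 4)))) = Add(141, Mul(0, Mul(Add(Pow(-9, 2), 1), Mul(-1, 4)))) = Add(141, Mul(0, Mul(Add(81, 1), -4))) = Add(141, Mul(0, Mul(82, -4))) = Add(141, Mul(0, -328)) = Add(141, 0) = 141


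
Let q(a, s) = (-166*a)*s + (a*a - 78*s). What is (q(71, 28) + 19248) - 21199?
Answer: -329102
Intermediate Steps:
q(a, s) = a² - 78*s - 166*a*s (q(a, s) = -166*a*s + (a² - 78*s) = a² - 78*s - 166*a*s)
(q(71, 28) + 19248) - 21199 = ((71² - 78*28 - 166*71*28) + 19248) - 21199 = ((5041 - 2184 - 330008) + 19248) - 21199 = (-327151 + 19248) - 21199 = -307903 - 21199 = -329102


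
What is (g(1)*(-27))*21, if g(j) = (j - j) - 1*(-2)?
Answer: -1134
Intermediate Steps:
g(j) = 2 (g(j) = 0 + 2 = 2)
(g(1)*(-27))*21 = (2*(-27))*21 = -54*21 = -1134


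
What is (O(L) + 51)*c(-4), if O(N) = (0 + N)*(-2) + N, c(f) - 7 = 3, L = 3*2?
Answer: 450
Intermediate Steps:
L = 6
c(f) = 10 (c(f) = 7 + 3 = 10)
O(N) = -N (O(N) = N*(-2) + N = -2*N + N = -N)
(O(L) + 51)*c(-4) = (-1*6 + 51)*10 = (-6 + 51)*10 = 45*10 = 450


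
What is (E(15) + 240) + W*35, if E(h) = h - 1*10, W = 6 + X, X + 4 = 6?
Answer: 525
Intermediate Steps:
X = 2 (X = -4 + 6 = 2)
W = 8 (W = 6 + 2 = 8)
E(h) = -10 + h (E(h) = h - 10 = -10 + h)
(E(15) + 240) + W*35 = ((-10 + 15) + 240) + 8*35 = (5 + 240) + 280 = 245 + 280 = 525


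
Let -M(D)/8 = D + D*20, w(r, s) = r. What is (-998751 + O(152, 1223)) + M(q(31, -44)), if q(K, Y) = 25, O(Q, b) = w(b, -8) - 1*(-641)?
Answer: -1001087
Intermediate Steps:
O(Q, b) = 641 + b (O(Q, b) = b - 1*(-641) = b + 641 = 641 + b)
M(D) = -168*D (M(D) = -8*(D + D*20) = -8*(D + 20*D) = -168*D)
(-998751 + O(152, 1223)) + M(q(31, -44)) = (-998751 + (641 + 1223)) - 168*25 = (-998751 + 1864) - 4200 = -996887 - 4200 = -1001087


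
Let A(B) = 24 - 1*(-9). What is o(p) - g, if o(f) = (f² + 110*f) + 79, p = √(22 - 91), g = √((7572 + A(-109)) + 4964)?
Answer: 10 - √12569 + 110*I*√69 ≈ -102.11 + 913.73*I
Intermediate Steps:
A(B) = 33 (A(B) = 24 + 9 = 33)
g = √12569 (g = √((7572 + 33) + 4964) = √(7605 + 4964) = √12569 ≈ 112.11)
p = I*√69 (p = √(-69) = I*√69 ≈ 8.3066*I)
o(f) = 79 + f² + 110*f
o(p) - g = (79 + (I*√69)² + 110*(I*√69)) - √12569 = (79 - 69 + 110*I*√69) - √12569 = (10 + 110*I*√69) - √12569 = 10 - √12569 + 110*I*√69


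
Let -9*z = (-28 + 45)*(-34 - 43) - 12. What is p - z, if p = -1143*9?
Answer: -93904/9 ≈ -10434.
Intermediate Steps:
p = -10287
z = 1321/9 (z = -((-28 + 45)*(-34 - 43) - 12)/9 = -(17*(-77) - 12)/9 = -(-1309 - 12)/9 = -⅑*(-1321) = 1321/9 ≈ 146.78)
p - z = -10287 - 1*1321/9 = -10287 - 1321/9 = -93904/9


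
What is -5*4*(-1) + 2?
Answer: 22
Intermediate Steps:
-5*4*(-1) + 2 = -20*(-1) + 2 = 20 + 2 = 22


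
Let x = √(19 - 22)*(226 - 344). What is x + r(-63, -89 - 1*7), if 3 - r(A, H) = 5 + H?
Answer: 94 - 118*I*√3 ≈ 94.0 - 204.38*I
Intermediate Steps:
r(A, H) = -2 - H (r(A, H) = 3 - (5 + H) = 3 + (-5 - H) = -2 - H)
x = -118*I*√3 (x = √(-3)*(-118) = (I*√3)*(-118) = -118*I*√3 ≈ -204.38*I)
x + r(-63, -89 - 1*7) = -118*I*√3 + (-2 - (-89 - 1*7)) = -118*I*√3 + (-2 - (-89 - 7)) = -118*I*√3 + (-2 - 1*(-96)) = -118*I*√3 + (-2 + 96) = -118*I*√3 + 94 = 94 - 118*I*√3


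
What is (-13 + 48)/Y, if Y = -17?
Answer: -35/17 ≈ -2.0588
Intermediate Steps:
(-13 + 48)/Y = (-13 + 48)/(-17) = -1/17*35 = -35/17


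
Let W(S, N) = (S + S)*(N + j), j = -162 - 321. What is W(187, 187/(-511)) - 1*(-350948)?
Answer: 86956428/511 ≈ 1.7017e+5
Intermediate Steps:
j = -483
W(S, N) = 2*S*(-483 + N) (W(S, N) = (S + S)*(N - 483) = (2*S)*(-483 + N) = 2*S*(-483 + N))
W(187, 187/(-511)) - 1*(-350948) = 2*187*(-483 + 187/(-511)) - 1*(-350948) = 2*187*(-483 + 187*(-1/511)) + 350948 = 2*187*(-483 - 187/511) + 350948 = 2*187*(-247000/511) + 350948 = -92378000/511 + 350948 = 86956428/511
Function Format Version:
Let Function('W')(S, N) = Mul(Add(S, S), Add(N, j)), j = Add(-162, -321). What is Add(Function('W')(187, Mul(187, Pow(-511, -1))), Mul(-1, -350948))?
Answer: Rational(86956428, 511) ≈ 1.7017e+5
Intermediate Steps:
j = -483
Function('W')(S, N) = Mul(2, S, Add(-483, N)) (Function('W')(S, N) = Mul(Add(S, S), Add(N, -483)) = Mul(Mul(2, S), Add(-483, N)) = Mul(2, S, Add(-483, N)))
Add(Function('W')(187, Mul(187, Pow(-511, -1))), Mul(-1, -350948)) = Add(Mul(2, 187, Add(-483, Mul(187, Pow(-511, -1)))), Mul(-1, -350948)) = Add(Mul(2, 187, Add(-483, Mul(187, Rational(-1, 511)))), 350948) = Add(Mul(2, 187, Add(-483, Rational(-187, 511))), 350948) = Add(Mul(2, 187, Rational(-247000, 511)), 350948) = Add(Rational(-92378000, 511), 350948) = Rational(86956428, 511)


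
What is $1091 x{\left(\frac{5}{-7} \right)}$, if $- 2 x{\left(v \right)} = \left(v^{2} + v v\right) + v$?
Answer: $- \frac{16365}{98} \approx -166.99$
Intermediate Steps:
$x{\left(v \right)} = - v^{2} - \frac{v}{2}$ ($x{\left(v \right)} = - \frac{\left(v^{2} + v v\right) + v}{2} = - \frac{\left(v^{2} + v^{2}\right) + v}{2} = - \frac{2 v^{2} + v}{2} = - \frac{v + 2 v^{2}}{2} = - v^{2} - \frac{v}{2}$)
$1091 x{\left(\frac{5}{-7} \right)} = 1091 \left(- \frac{5}{-7} \left(\frac{1}{2} + \frac{5}{-7}\right)\right) = 1091 \left(- 5 \left(- \frac{1}{7}\right) \left(\frac{1}{2} + 5 \left(- \frac{1}{7}\right)\right)\right) = 1091 \left(\left(-1\right) \left(- \frac{5}{7}\right) \left(\frac{1}{2} - \frac{5}{7}\right)\right) = 1091 \left(\left(-1\right) \left(- \frac{5}{7}\right) \left(- \frac{3}{14}\right)\right) = 1091 \left(- \frac{15}{98}\right) = - \frac{16365}{98}$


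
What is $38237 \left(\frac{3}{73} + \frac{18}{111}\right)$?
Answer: $\frac{20992113}{2701} \approx 7772.0$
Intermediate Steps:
$38237 \left(\frac{3}{73} + \frac{18}{111}\right) = 38237 \left(3 \cdot \frac{1}{73} + 18 \cdot \frac{1}{111}\right) = 38237 \left(\frac{3}{73} + \frac{6}{37}\right) = 38237 \cdot \frac{549}{2701} = \frac{20992113}{2701}$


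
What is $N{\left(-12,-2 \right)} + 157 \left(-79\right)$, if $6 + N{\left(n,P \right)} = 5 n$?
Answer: $-12469$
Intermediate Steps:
$N{\left(n,P \right)} = -6 + 5 n$
$N{\left(-12,-2 \right)} + 157 \left(-79\right) = \left(-6 + 5 \left(-12\right)\right) + 157 \left(-79\right) = \left(-6 - 60\right) - 12403 = -66 - 12403 = -12469$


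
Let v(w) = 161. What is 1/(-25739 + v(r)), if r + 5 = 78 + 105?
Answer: -1/25578 ≈ -3.9096e-5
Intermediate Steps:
r = 178 (r = -5 + (78 + 105) = -5 + 183 = 178)
1/(-25739 + v(r)) = 1/(-25739 + 161) = 1/(-25578) = -1/25578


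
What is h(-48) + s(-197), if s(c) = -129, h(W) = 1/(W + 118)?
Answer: -9029/70 ≈ -128.99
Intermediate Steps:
h(W) = 1/(118 + W)
h(-48) + s(-197) = 1/(118 - 48) - 129 = 1/70 - 129 = -9029/70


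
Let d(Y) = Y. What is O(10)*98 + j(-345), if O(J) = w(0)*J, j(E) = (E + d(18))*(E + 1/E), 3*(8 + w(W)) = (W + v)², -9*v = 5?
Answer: 2936370362/27945 ≈ 1.0508e+5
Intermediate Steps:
v = -5/9 (v = -⅑*5 = -5/9 ≈ -0.55556)
w(W) = -8 + (-5/9 + W)²/3 (w(W) = -8 + (W - 5/9)²/3 = -8 + (-5/9 + W)²/3)
j(E) = (18 + E)*(E + 1/E) (j(E) = (E + 18)*(E + 1/E) = (18 + E)*(E + 1/E))
O(J) = -1919*J/243 (O(J) = (-8 + (-5 + 9*0)²/243)*J = (-8 + (-5 + 0)²/243)*J = (-8 + (1/243)*(-5)²)*J = (-8 + (1/243)*25)*J = (-8 + 25/243)*J = -1919*J/243)
O(10)*98 + j(-345) = -1919/243*10*98 + (1 + (-345)² + 18*(-345) + 18/(-345)) = -19190/243*98 + (1 + 119025 - 6210 + 18*(-1/345)) = -1880620/243 + (1 + 119025 - 6210 - 6/115) = -1880620/243 + 12973834/115 = 2936370362/27945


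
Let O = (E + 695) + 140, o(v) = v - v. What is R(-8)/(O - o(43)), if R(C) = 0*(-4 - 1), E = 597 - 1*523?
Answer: 0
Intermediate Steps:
o(v) = 0
E = 74 (E = 597 - 523 = 74)
O = 909 (O = (74 + 695) + 140 = 769 + 140 = 909)
R(C) = 0 (R(C) = 0*(-5) = 0)
R(-8)/(O - o(43)) = 0/(909 - 1*0) = 0/(909 + 0) = 0/909 = 0*(1/909) = 0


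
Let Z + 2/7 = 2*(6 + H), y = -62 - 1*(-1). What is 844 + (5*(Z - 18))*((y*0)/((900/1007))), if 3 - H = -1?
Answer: 844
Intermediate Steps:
y = -61 (y = -62 + 1 = -61)
H = 4 (H = 3 - 1*(-1) = 3 + 1 = 4)
Z = 138/7 (Z = -2/7 + 2*(6 + 4) = -2/7 + 2*10 = -2/7 + 20 = 138/7 ≈ 19.714)
844 + (5*(Z - 18))*((y*0)/((900/1007))) = 844 + (5*(138/7 - 18))*((-61*0)/((900/1007))) = 844 + (5*(12/7))*(0/((900*(1/1007)))) = 844 + 60*(0/(900/1007))/7 = 844 + 60*(0*(1007/900))/7 = 844 + (60/7)*0 = 844 + 0 = 844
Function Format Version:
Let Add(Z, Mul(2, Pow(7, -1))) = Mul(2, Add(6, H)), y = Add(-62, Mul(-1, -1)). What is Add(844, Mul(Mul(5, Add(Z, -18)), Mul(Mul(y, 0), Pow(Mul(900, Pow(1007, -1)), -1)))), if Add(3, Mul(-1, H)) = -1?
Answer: 844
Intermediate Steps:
y = -61 (y = Add(-62, 1) = -61)
H = 4 (H = Add(3, Mul(-1, -1)) = Add(3, 1) = 4)
Z = Rational(138, 7) (Z = Add(Rational(-2, 7), Mul(2, Add(6, 4))) = Add(Rational(-2, 7), Mul(2, 10)) = Add(Rational(-2, 7), 20) = Rational(138, 7) ≈ 19.714)
Add(844, Mul(Mul(5, Add(Z, -18)), Mul(Mul(y, 0), Pow(Mul(900, Pow(1007, -1)), -1)))) = Add(844, Mul(Mul(5, Add(Rational(138, 7), -18)), Mul(Mul(-61, 0), Pow(Mul(900, Pow(1007, -1)), -1)))) = Add(844, Mul(Mul(5, Rational(12, 7)), Mul(0, Pow(Mul(900, Rational(1, 1007)), -1)))) = Add(844, Mul(Rational(60, 7), Mul(0, Pow(Rational(900, 1007), -1)))) = Add(844, Mul(Rational(60, 7), Mul(0, Rational(1007, 900)))) = Add(844, Mul(Rational(60, 7), 0)) = Add(844, 0) = 844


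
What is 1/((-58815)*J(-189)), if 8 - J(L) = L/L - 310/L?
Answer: -21/6619955 ≈ -3.1722e-6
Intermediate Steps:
J(L) = 7 + 310/L (J(L) = 8 - (L/L - 310/L) = 8 - (1 - 310/L) = 8 + (-1 + 310/L) = 7 + 310/L)
1/((-58815)*J(-189)) = 1/((-58815)*(7 + 310/(-189))) = -1/(58815*(7 + 310*(-1/189))) = -1/(58815*(7 - 310/189)) = -1/(58815*1013/189) = -1/58815*189/1013 = -21/6619955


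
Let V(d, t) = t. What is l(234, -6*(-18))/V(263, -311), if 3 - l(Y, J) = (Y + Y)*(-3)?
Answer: -1407/311 ≈ -4.5241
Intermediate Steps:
l(Y, J) = 3 + 6*Y (l(Y, J) = 3 - (Y + Y)*(-3) = 3 - 2*Y*(-3) = 3 - (-6)*Y = 3 + 6*Y)
l(234, -6*(-18))/V(263, -311) = (3 + 6*234)/(-311) = (3 + 1404)*(-1/311) = 1407*(-1/311) = -1407/311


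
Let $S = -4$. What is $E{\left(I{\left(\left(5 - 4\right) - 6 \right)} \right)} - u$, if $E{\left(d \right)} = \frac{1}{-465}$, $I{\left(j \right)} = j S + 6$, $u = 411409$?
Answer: $- \frac{191305186}{465} \approx -4.1141 \cdot 10^{5}$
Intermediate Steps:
$I{\left(j \right)} = 6 - 4 j$ ($I{\left(j \right)} = j \left(-4\right) + 6 = - 4 j + 6 = 6 - 4 j$)
$E{\left(d \right)} = - \frac{1}{465}$
$E{\left(I{\left(\left(5 - 4\right) - 6 \right)} \right)} - u = - \frac{1}{465} - 411409 = - \frac{191305186}{465}$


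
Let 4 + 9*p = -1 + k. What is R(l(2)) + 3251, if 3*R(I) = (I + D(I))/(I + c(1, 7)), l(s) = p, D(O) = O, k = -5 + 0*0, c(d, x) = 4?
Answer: 126779/39 ≈ 3250.7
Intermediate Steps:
k = -5 (k = -5 + 0 = -5)
p = -10/9 (p = -4/9 + (-1 - 5)/9 = -4/9 + (⅑)*(-6) = -4/9 - ⅔ = -10/9 ≈ -1.1111)
l(s) = -10/9
R(I) = 2*I/(3*(4 + I)) (R(I) = ((I + I)/(I + 4))/3 = ((2*I)/(4 + I))/3 = (2*I/(4 + I))/3 = 2*I/(3*(4 + I)))
R(l(2)) + 3251 = (⅔)*(-10/9)/(4 - 10/9) + 3251 = (⅔)*(-10/9)/(26/9) + 3251 = (⅔)*(-10/9)*(9/26) + 3251 = -10/39 + 3251 = 126779/39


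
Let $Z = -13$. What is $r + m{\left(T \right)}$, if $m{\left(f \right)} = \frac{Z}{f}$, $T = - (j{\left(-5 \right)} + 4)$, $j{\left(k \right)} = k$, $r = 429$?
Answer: $416$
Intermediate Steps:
$T = 1$ ($T = - (-5 + 4) = \left(-1\right) \left(-1\right) = 1$)
$m{\left(f \right)} = - \frac{13}{f}$
$r + m{\left(T \right)} = 429 - \frac{13}{1} = 429 - 13 = 416$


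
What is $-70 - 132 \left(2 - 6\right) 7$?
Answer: $3626$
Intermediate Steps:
$-70 - 132 \left(2 - 6\right) 7 = -70 - 132 \left(\left(-4\right) 7\right) = -70 - -3696 = -70 + 3696 = 3626$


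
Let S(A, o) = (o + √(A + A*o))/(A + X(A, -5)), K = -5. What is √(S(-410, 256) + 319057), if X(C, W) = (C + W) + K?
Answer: √(219798154820 - 830*I*√105370)/830 ≈ 564.85 - 0.00034619*I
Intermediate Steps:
X(C, W) = -5 + C + W (X(C, W) = (C + W) - 5 = -5 + C + W)
S(A, o) = (o + √(A + A*o))/(-10 + 2*A) (S(A, o) = (o + √(A + A*o))/(A + (-5 + A - 5)) = (o + √(A + A*o))/(A + (-10 + A)) = (o + √(A + A*o))/(-10 + 2*A))
√(S(-410, 256) + 319057) = √((256 + √(-410*(1 + 256)))/(2*(-5 - 410)) + 319057) = √((½)*(256 + √(-410*257))/(-415) + 319057) = √((½)*(-1/415)*(256 + √(-105370)) + 319057) = √((½)*(-1/415)*(256 + I*√105370) + 319057) = √((-128/415 - I*√105370/830) + 319057) = √(132408527/415 - I*√105370/830)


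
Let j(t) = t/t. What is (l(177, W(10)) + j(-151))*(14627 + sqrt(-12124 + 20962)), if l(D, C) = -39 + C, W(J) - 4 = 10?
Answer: -351048 - 72*sqrt(982) ≈ -3.5330e+5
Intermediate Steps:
W(J) = 14 (W(J) = 4 + 10 = 14)
j(t) = 1
(l(177, W(10)) + j(-151))*(14627 + sqrt(-12124 + 20962)) = ((-39 + 14) + 1)*(14627 + sqrt(-12124 + 20962)) = (-25 + 1)*(14627 + sqrt(8838)) = -24*(14627 + 3*sqrt(982)) = -351048 - 72*sqrt(982)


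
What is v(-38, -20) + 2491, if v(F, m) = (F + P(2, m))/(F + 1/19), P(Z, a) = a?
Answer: 1797113/721 ≈ 2492.5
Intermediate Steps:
v(F, m) = (F + m)/(1/19 + F) (v(F, m) = (F + m)/(F + 1/19) = (F + m)/(1/19 + F))
v(-38, -20) + 2491 = 19*(-38 - 20)/(1 + 19*(-38)) + 2491 = 19*(-58)/(1 - 722) + 2491 = 19*(-58)/(-721) + 2491 = 19*(-1/721)*(-58) + 2491 = 1102/721 + 2491 = 1797113/721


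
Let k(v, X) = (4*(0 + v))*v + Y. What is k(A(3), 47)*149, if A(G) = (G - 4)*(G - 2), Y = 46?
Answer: 7450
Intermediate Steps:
A(G) = (-4 + G)*(-2 + G)
k(v, X) = 46 + 4*v² (k(v, X) = (4*(0 + v))*v + 46 = (4*v)*v + 46 = 4*v² + 46 = 46 + 4*v²)
k(A(3), 47)*149 = (46 + 4*(8 + 3² - 6*3)²)*149 = (46 + 4*(8 + 9 - 18)²)*149 = (46 + 4*(-1)²)*149 = (46 + 4*1)*149 = (46 + 4)*149 = 50*149 = 7450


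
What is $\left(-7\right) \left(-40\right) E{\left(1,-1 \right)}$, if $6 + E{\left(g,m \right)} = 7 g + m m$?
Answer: $560$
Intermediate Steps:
$E{\left(g,m \right)} = -6 + m^{2} + 7 g$ ($E{\left(g,m \right)} = -6 + \left(7 g + m m\right) = -6 + \left(7 g + m^{2}\right) = -6 + \left(m^{2} + 7 g\right) = -6 + m^{2} + 7 g$)
$\left(-7\right) \left(-40\right) E{\left(1,-1 \right)} = \left(-7\right) \left(-40\right) \left(-6 + \left(-1\right)^{2} + 7 \cdot 1\right) = 280 \left(-6 + 1 + 7\right) = 280 \cdot 2 = 560$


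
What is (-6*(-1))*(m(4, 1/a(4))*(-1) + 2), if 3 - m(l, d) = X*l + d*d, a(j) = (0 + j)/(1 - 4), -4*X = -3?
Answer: 123/8 ≈ 15.375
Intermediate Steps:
X = ¾ (X = -¼*(-3) = ¾ ≈ 0.75000)
a(j) = -j/3 (a(j) = j/(-3) = j*(-⅓) = -j/3)
m(l, d) = 3 - d² - 3*l/4 (m(l, d) = 3 - (3*l/4 + d*d) = 3 - (3*l/4 + d²) = 3 - (d² + 3*l/4) = 3 + (-d² - 3*l/4) = 3 - d² - 3*l/4)
(-6*(-1))*(m(4, 1/a(4))*(-1) + 2) = (-6*(-1))*((3 - (1/(-⅓*4))² - ¾*4)*(-1) + 2) = 6*((3 - (1/(-4/3))² - 3)*(-1) + 2) = 6*((3 - (-¾)² - 3)*(-1) + 2) = 6*((3 - 1*9/16 - 3)*(-1) + 2) = 6*((3 - 9/16 - 3)*(-1) + 2) = 6*(-9/16*(-1) + 2) = 6*(9/16 + 2) = 6*(41/16) = 123/8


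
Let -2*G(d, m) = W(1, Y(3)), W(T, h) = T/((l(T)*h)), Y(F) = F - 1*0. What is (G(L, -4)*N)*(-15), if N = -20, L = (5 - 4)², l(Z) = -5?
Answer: 10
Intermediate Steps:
Y(F) = F (Y(F) = F + 0 = F)
L = 1 (L = 1² = 1)
W(T, h) = -T/(5*h) (W(T, h) = T/((-5*h)) = T*(-1/(5*h)) = -T/(5*h))
G(d, m) = 1/30 (G(d, m) = -(-1)/(10*3) = -½*(-1/15) = 1/30)
(G(L, -4)*N)*(-15) = ((1/30)*(-20))*(-15) = -⅔*(-15) = 10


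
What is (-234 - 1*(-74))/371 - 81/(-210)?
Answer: -169/3710 ≈ -0.045553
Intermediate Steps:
(-234 - 1*(-74))/371 - 81/(-210) = (-234 + 74)*(1/371) - 81*(-1/210) = -160*1/371 + 27/70 = -160/371 + 27/70 = -169/3710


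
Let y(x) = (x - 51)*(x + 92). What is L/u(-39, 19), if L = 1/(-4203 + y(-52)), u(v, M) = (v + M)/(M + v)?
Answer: -1/8323 ≈ -0.00012015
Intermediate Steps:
y(x) = (-51 + x)*(92 + x)
u(v, M) = 1 (u(v, M) = (M + v)/(M + v) = 1)
L = -1/8323 (L = 1/(-4203 + (-4692 + (-52)² + 41*(-52))) = 1/(-4203 + (-4692 + 2704 - 2132)) = 1/(-4203 - 4120) = 1/(-8323) = -1/8323 ≈ -0.00012015)
L/u(-39, 19) = -1/8323/1 = -1/8323*1 = -1/8323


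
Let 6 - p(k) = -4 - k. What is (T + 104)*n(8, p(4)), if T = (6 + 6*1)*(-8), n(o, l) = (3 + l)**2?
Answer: 2312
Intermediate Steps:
p(k) = 10 + k (p(k) = 6 - (-4 - k) = 6 + (4 + k) = 10 + k)
T = -96 (T = (6 + 6)*(-8) = 12*(-8) = -96)
(T + 104)*n(8, p(4)) = (-96 + 104)*(3 + (10 + 4))**2 = 8*(3 + 14)**2 = 8*17**2 = 8*289 = 2312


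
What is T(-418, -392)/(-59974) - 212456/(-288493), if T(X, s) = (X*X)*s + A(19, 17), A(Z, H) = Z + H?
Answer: 9886069307870/8651039591 ≈ 1142.8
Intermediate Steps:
A(Z, H) = H + Z
T(X, s) = 36 + s*X² (T(X, s) = (X*X)*s + (17 + 19) = X²*s + 36 = s*X² + 36 = 36 + s*X²)
T(-418, -392)/(-59974) - 212456/(-288493) = (36 - 392*(-418)²)/(-59974) - 212456/(-288493) = (36 - 392*174724)*(-1/59974) - 212456*(-1/288493) = (36 - 68491808)*(-1/59974) + 212456/288493 = -68491772*(-1/59974) + 212456/288493 = 34245886/29987 + 212456/288493 = 9886069307870/8651039591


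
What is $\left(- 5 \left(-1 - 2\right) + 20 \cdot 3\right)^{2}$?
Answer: $5625$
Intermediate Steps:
$\left(- 5 \left(-1 - 2\right) + 20 \cdot 3\right)^{2} = \left(\left(-5\right) \left(-3\right) + 60\right)^{2} = \left(15 + 60\right)^{2} = 75^{2} = 5625$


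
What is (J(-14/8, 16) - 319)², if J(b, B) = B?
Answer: 91809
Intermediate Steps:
(J(-14/8, 16) - 319)² = (16 - 319)² = (-303)² = 91809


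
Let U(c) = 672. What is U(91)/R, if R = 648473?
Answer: 96/92639 ≈ 0.0010363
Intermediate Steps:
U(91)/R = 672/648473 = 672*(1/648473) = 96/92639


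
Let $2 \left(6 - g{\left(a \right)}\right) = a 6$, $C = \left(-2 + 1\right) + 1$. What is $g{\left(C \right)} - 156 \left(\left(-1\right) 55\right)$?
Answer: $8586$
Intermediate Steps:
$C = 0$ ($C = -1 + 1 = 0$)
$g{\left(a \right)} = 6 - 3 a$ ($g{\left(a \right)} = 6 - \frac{a 6}{2} = 6 - \frac{6 a}{2} = 6 - 3 a$)
$g{\left(C \right)} - 156 \left(\left(-1\right) 55\right) = \left(6 - 0\right) - 156 \left(\left(-1\right) 55\right) = \left(6 + 0\right) - -8580 = 6 + 8580 = 8586$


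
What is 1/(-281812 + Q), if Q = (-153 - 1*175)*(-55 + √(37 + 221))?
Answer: -21981/5795659276 + 41*√258/8693488914 ≈ -3.7169e-6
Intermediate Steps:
Q = 18040 - 328*√258 (Q = (-153 - 175)*(-55 + √258) = -328*(-55 + √258) = 18040 - 328*√258 ≈ 12772.)
1/(-281812 + Q) = 1/(-281812 + (18040 - 328*√258)) = 1/(-263772 - 328*√258)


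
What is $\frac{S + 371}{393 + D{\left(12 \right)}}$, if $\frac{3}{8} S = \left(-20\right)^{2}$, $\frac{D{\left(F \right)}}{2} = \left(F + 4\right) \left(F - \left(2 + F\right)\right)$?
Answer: $\frac{4313}{987} \approx 4.3698$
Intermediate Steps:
$D{\left(F \right)} = -16 - 4 F$ ($D{\left(F \right)} = 2 \left(F + 4\right) \left(F - \left(2 + F\right)\right) = 2 \left(4 + F\right) \left(-2\right) = 2 \left(-8 - 2 F\right) = -16 - 4 F$)
$S = \frac{3200}{3}$ ($S = \frac{8 \left(-20\right)^{2}}{3} = \frac{8}{3} \cdot 400 = \frac{3200}{3} \approx 1066.7$)
$\frac{S + 371}{393 + D{\left(12 \right)}} = \frac{\frac{3200}{3} + 371}{393 - 64} = \frac{4313}{3 \left(393 - 64\right)} = \frac{4313}{3 \cdot 329} = \frac{4313}{3} \cdot \frac{1}{329} = \frac{4313}{987}$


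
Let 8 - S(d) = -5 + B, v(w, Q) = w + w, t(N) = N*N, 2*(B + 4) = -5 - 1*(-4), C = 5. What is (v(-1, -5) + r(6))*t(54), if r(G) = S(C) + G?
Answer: 62694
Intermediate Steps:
B = -9/2 (B = -4 + (-5 - 1*(-4))/2 = -4 + (-5 + 4)/2 = -4 + (½)*(-1) = -4 - ½ = -9/2 ≈ -4.5000)
t(N) = N²
v(w, Q) = 2*w
S(d) = 35/2 (S(d) = 8 - (-5 - 9/2) = 8 - 1*(-19/2) = 8 + 19/2 = 35/2)
r(G) = 35/2 + G
(v(-1, -5) + r(6))*t(54) = (2*(-1) + (35/2 + 6))*54² = (-2 + 47/2)*2916 = (43/2)*2916 = 62694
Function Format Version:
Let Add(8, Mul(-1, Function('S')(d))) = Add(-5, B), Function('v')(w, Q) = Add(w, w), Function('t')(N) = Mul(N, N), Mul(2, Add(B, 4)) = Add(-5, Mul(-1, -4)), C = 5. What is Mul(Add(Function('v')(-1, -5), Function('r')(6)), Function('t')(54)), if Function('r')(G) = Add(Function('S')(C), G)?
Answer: 62694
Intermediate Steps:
B = Rational(-9, 2) (B = Add(-4, Mul(Rational(1, 2), Add(-5, Mul(-1, -4)))) = Add(-4, Mul(Rational(1, 2), Add(-5, 4))) = Add(-4, Mul(Rational(1, 2), -1)) = Add(-4, Rational(-1, 2)) = Rational(-9, 2) ≈ -4.5000)
Function('t')(N) = Pow(N, 2)
Function('v')(w, Q) = Mul(2, w)
Function('S')(d) = Rational(35, 2) (Function('S')(d) = Add(8, Mul(-1, Add(-5, Rational(-9, 2)))) = Add(8, Mul(-1, Rational(-19, 2))) = Add(8, Rational(19, 2)) = Rational(35, 2))
Function('r')(G) = Add(Rational(35, 2), G)
Mul(Add(Function('v')(-1, -5), Function('r')(6)), Function('t')(54)) = Mul(Add(Mul(2, -1), Add(Rational(35, 2), 6)), Pow(54, 2)) = Mul(Add(-2, Rational(47, 2)), 2916) = Mul(Rational(43, 2), 2916) = 62694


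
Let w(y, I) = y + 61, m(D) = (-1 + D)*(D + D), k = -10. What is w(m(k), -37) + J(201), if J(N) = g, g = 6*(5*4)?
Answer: 401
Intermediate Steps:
m(D) = 2*D*(-1 + D) (m(D) = (-1 + D)*(2*D) = 2*D*(-1 + D))
g = 120 (g = 6*20 = 120)
w(y, I) = 61 + y
J(N) = 120
w(m(k), -37) + J(201) = (61 + 2*(-10)*(-1 - 10)) + 120 = (61 + 2*(-10)*(-11)) + 120 = (61 + 220) + 120 = 281 + 120 = 401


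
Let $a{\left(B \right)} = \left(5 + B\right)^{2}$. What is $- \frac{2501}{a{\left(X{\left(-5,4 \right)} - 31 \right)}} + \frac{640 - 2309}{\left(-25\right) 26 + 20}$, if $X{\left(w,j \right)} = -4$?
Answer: $- \frac{817}{6300} \approx -0.12968$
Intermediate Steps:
$- \frac{2501}{a{\left(X{\left(-5,4 \right)} - 31 \right)}} + \frac{640 - 2309}{\left(-25\right) 26 + 20} = - \frac{2501}{\left(5 - 35\right)^{2}} + \frac{640 - 2309}{\left(-25\right) 26 + 20} = - \frac{2501}{\left(5 - 35\right)^{2}} + \frac{640 - 2309}{-650 + 20} = - \frac{2501}{\left(-30\right)^{2}} - \frac{1669}{-630} = - \frac{2501}{900} - - \frac{1669}{630} = \left(-2501\right) \frac{1}{900} + \frac{1669}{630} = - \frac{2501}{900} + \frac{1669}{630} = - \frac{817}{6300}$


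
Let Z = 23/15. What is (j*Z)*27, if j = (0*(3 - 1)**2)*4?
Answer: 0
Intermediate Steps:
j = 0 (j = (0*2**2)*4 = (0*4)*4 = 0*4 = 0)
Z = 23/15 (Z = 23*(1/15) = 23/15 ≈ 1.5333)
(j*Z)*27 = (0*(23/15))*27 = 0*27 = 0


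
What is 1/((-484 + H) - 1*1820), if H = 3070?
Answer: 1/766 ≈ 0.0013055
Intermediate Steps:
1/((-484 + H) - 1*1820) = 1/((-484 + 3070) - 1*1820) = 1/(2586 - 1820) = 1/766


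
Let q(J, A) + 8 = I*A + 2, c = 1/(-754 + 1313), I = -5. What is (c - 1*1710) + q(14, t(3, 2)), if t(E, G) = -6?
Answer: -942473/559 ≈ -1686.0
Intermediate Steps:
c = 1/559 ≈ 0.0017889
q(J, A) = -6 - 5*A (q(J, A) = -8 + (-5*A + 2) = -8 + (2 - 5*A) = -6 - 5*A)
(c - 1*1710) + q(14, t(3, 2)) = (1/559 - 1*1710) + (-6 - 5*(-6)) = (1/559 - 1710) + (-6 + 30) = -955889/559 + 24 = -942473/559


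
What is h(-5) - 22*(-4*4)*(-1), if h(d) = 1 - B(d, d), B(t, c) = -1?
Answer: -350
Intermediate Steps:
h(d) = 2 (h(d) = 1 - 1*(-1) = 1 + 1 = 2)
h(-5) - 22*(-4*4)*(-1) = 2 - 22*(-4*4)*(-1) = 2 - (-352)*(-1) = 2 - 22*16 = 2 - 352 = -350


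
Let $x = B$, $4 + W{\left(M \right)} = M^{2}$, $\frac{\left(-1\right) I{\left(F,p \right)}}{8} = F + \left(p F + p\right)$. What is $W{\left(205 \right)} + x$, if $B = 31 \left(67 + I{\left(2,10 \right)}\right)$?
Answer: $36162$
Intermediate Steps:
$I{\left(F,p \right)} = - 8 F - 8 p - 8 F p$ ($I{\left(F,p \right)} = - 8 \left(F + \left(p F + p\right)\right) = - 8 \left(F + \left(F p + p\right)\right) = - 8 \left(F + \left(p + F p\right)\right) = - 8 \left(F + p + F p\right) = - 8 F - 8 p - 8 F p$)
$W{\left(M \right)} = -4 + M^{2}$
$B = -5859$ ($B = 31 \left(67 - \left(96 + 160\right)\right) = 31 \left(67 - 256\right) = 31 \left(-189\right) = -5859$)
$x = -5859$
$W{\left(205 \right)} + x = \left(-4 + 205^{2}\right) - 5859 = \left(-4 + 42025\right) - 5859 = 42021 - 5859 = 36162$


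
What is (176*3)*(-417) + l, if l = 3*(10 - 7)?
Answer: -220167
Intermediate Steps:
l = 9 (l = 3*3 = 9)
(176*3)*(-417) + l = (176*3)*(-417) + 9 = 528*(-417) + 9 = -220176 + 9 = -220167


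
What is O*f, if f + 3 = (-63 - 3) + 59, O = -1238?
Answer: 12380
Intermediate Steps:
f = -10 (f = -3 + ((-63 - 3) + 59) = -3 + (-66 + 59) = -3 - 7 = -10)
O*f = -1238*(-10) = 12380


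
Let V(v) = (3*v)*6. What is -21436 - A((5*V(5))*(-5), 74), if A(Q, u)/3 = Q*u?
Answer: 478064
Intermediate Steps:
V(v) = 18*v
A(Q, u) = 3*Q*u (A(Q, u) = 3*(Q*u) = 3*Q*u)
-21436 - A((5*V(5))*(-5), 74) = -21436 - 3*(5*(18*5))*(-5)*74 = -21436 - 3*(5*90)*(-5)*74 = -21436 - 3*450*(-5)*74 = -21436 - 3*(-2250)*74 = -21436 - 1*(-499500) = -21436 + 499500 = 478064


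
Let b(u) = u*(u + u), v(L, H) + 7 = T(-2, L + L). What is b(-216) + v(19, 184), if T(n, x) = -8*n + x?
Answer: 93359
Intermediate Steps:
T(n, x) = x - 8*n
v(L, H) = 9 + 2*L (v(L, H) = -7 + ((L + L) - 8*(-2)) = -7 + (2*L + 16) = -7 + (16 + 2*L) = 9 + 2*L)
b(u) = 2*u² (b(u) = u*(2*u) = 2*u²)
b(-216) + v(19, 184) = 2*(-216)² + (9 + 2*19) = 2*46656 + (9 + 38) = 93312 + 47 = 93359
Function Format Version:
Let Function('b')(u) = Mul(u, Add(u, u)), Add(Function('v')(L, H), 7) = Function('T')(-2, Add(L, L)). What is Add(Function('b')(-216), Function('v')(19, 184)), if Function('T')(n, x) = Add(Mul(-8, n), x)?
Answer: 93359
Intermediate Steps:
Function('T')(n, x) = Add(x, Mul(-8, n))
Function('v')(L, H) = Add(9, Mul(2, L)) (Function('v')(L, H) = Add(-7, Add(Add(L, L), Mul(-8, -2))) = Add(-7, Add(Mul(2, L), 16)) = Add(-7, Add(16, Mul(2, L))) = Add(9, Mul(2, L)))
Function('b')(u) = Mul(2, Pow(u, 2)) (Function('b')(u) = Mul(u, Mul(2, u)) = Mul(2, Pow(u, 2)))
Add(Function('b')(-216), Function('v')(19, 184)) = Add(Mul(2, Pow(-216, 2)), Add(9, Mul(2, 19))) = Add(Mul(2, 46656), Add(9, 38)) = Add(93312, 47) = 93359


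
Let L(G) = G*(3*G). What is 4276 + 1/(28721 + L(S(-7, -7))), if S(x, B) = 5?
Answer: 123131697/28796 ≈ 4276.0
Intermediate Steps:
L(G) = 3*G²
4276 + 1/(28721 + L(S(-7, -7))) = 4276 + 1/(28721 + 3*5²) = 4276 + 1/(28721 + 3*25) = 4276 + 1/(28721 + 75) = 4276 + 1/28796 = 123131697/28796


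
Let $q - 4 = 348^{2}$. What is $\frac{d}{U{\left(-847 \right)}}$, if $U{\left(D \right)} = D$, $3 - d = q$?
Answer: $\frac{121105}{847} \approx 142.98$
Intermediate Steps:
$q = 121108$ ($q = 4 + 348^{2} = 4 + 121104 = 121108$)
$d = -121105$ ($d = 3 - 121108 = -121105$)
$\frac{d}{U{\left(-847 \right)}} = - \frac{121105}{-847} = \left(-121105\right) \left(- \frac{1}{847}\right) = \frac{121105}{847}$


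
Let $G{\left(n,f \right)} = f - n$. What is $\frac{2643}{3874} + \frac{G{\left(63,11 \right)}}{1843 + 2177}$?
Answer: $\frac{2605853}{3893370} \approx 0.6693$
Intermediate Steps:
$\frac{2643}{3874} + \frac{G{\left(63,11 \right)}}{1843 + 2177} = \frac{2643}{3874} + \frac{11 - 63}{1843 + 2177} = 2643 \cdot \frac{1}{3874} + \frac{11 - 63}{4020} = \frac{2643}{3874} - \frac{13}{1005} = \frac{2605853}{3893370}$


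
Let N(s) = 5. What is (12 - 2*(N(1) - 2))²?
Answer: 36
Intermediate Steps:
(12 - 2*(N(1) - 2))² = (12 - 2*(5 - 2))² = (12 - 2*3)² = (12 - 6)² = 6² = 36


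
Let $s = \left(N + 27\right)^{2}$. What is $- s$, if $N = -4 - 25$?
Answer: $-4$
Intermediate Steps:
$N = -29$ ($N = -4 - 25 = -29$)
$s = 4$ ($s = \left(-29 + 27\right)^{2} = \left(-2\right)^{2} = 4$)
$- s = \left(-1\right) 4 = -4$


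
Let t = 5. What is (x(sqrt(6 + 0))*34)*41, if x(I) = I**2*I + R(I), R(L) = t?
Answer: 6970 + 8364*sqrt(6) ≈ 27458.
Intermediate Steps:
R(L) = 5
x(I) = 5 + I**3 (x(I) = I**2*I + 5 = I**3 + 5 = 5 + I**3)
(x(sqrt(6 + 0))*34)*41 = ((5 + (sqrt(6 + 0))**3)*34)*41 = ((5 + (sqrt(6))**3)*34)*41 = ((5 + 6*sqrt(6))*34)*41 = (170 + 204*sqrt(6))*41 = 6970 + 8364*sqrt(6)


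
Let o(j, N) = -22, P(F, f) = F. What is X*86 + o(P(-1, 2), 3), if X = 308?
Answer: 26466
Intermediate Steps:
X*86 + o(P(-1, 2), 3) = 308*86 - 22 = 26488 - 22 = 26466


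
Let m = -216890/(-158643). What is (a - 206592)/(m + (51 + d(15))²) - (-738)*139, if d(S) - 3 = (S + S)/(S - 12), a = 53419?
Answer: 66655910047437/650018618 ≈ 1.0254e+5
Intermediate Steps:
m = 216890/158643 (m = -216890*(-1/158643) = 216890/158643 ≈ 1.3672)
d(S) = 3 + 2*S/(-12 + S) (d(S) = 3 + (S + S)/(S - 12) = 3 + (2*S)/(-12 + S) = 3 + 2*S/(-12 + S))
(a - 206592)/(m + (51 + d(15))²) - (-738)*139 = (53419 - 206592)/(216890/158643 + (51 + (-36 + 5*15)/(-12 + 15))²) - (-738)*139 = -153173/(216890/158643 + (51 + (-36 + 75)/3)²) - 1*(-102582) = -153173/(216890/158643 + (51 + (⅓)*39)²) + 102582 = -153173/(216890/158643 + (51 + 13)²) + 102582 = -153173/(216890/158643 + 64²) + 102582 = -153173/(216890/158643 + 4096) + 102582 = -153173/650018618/158643 + 102582 = -153173*158643/650018618 + 102582 = -24299824239/650018618 + 102582 = 66655910047437/650018618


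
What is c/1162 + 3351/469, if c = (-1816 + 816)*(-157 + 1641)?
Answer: -49435867/38927 ≈ -1270.0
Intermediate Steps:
c = -1484000 (c = -1000*1484 = -1484000)
c/1162 + 3351/469 = -1484000/1162 + 3351/469 = -1484000*1/1162 + 3351*(1/469) = -106000/83 + 3351/469 = -49435867/38927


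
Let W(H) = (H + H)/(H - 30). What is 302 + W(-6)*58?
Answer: 964/3 ≈ 321.33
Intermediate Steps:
W(H) = 2*H/(-30 + H) (W(H) = (2*H)/(-30 + H) = 2*H/(-30 + H))
302 + W(-6)*58 = 302 + (2*(-6)/(-30 - 6))*58 = 302 + (2*(-6)/(-36))*58 = 302 + (2*(-6)*(-1/36))*58 = 302 + (1/3)*58 = 302 + 58/3 = 964/3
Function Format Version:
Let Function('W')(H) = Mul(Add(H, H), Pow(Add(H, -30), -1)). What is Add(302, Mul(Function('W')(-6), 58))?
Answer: Rational(964, 3) ≈ 321.33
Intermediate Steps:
Function('W')(H) = Mul(2, H, Pow(Add(-30, H), -1)) (Function('W')(H) = Mul(Mul(2, H), Pow(Add(-30, H), -1)) = Mul(2, H, Pow(Add(-30, H), -1)))
Add(302, Mul(Function('W')(-6), 58)) = Add(302, Mul(Mul(2, -6, Pow(Add(-30, -6), -1)), 58)) = Add(302, Mul(Mul(2, -6, Pow(-36, -1)), 58)) = Add(302, Mul(Mul(2, -6, Rational(-1, 36)), 58)) = Add(302, Mul(Rational(1, 3), 58)) = Add(302, Rational(58, 3)) = Rational(964, 3)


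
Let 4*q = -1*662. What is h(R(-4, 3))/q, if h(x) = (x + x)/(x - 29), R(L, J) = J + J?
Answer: 24/7613 ≈ 0.0031525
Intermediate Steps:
q = -331/2 (q = (-1*662)/4 = (¼)*(-662) = -331/2 ≈ -165.50)
R(L, J) = 2*J
h(x) = 2*x/(-29 + x) (h(x) = (2*x)/(-29 + x) = 2*x/(-29 + x))
h(R(-4, 3))/q = (2*(2*3)/(-29 + 2*3))/(-331/2) = (2*6/(-29 + 6))*(-2/331) = (2*6/(-23))*(-2/331) = (2*6*(-1/23))*(-2/331) = -12/23*(-2/331) = 24/7613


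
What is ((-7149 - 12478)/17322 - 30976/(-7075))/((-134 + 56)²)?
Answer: 397705247/745613364600 ≈ 0.00053339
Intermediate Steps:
((-7149 - 12478)/17322 - 30976/(-7075))/((-134 + 56)²) = (-19627*1/17322 - 30976*(-1/7075))/((-78)²) = (-19627/17322 + 30976/7075)/6084 = (397705247/122553150)*(1/6084) = 397705247/745613364600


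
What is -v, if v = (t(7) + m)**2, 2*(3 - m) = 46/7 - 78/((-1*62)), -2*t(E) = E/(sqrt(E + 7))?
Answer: -644841/376712 - 397*sqrt(14)/868 ≈ -3.4231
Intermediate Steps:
t(E) = -E/(2*sqrt(7 + E)) (t(E) = -E/(2*(sqrt(E + 7))) = -E/(2*(sqrt(7 + E))) = -E/(2*sqrt(7 + E)))
m = -397/434 (m = 3 - (46/7 - 78/((-1*62)))/2 = 3 - (46*(1/7) - 78/(-62))/2 = 3 - (46/7 - 78*(-1/62))/2 = 3 - (46/7 + 39/31)/2 = 3 - 1/2*1699/217 = 3 - 1699/434 = -397/434 ≈ -0.91475)
v = (-397/434 - sqrt(14)/4)**2 (v = (-1/2*7/sqrt(7 + 7) - 397/434)**2 = (-1/2*7/sqrt(14) - 397/434)**2 = (-1/2*7*sqrt(14)/14 - 397/434)**2 = (-sqrt(14)/4 - 397/434)**2 = (-397/434 - sqrt(14)/4)**2 ≈ 3.4231)
-v = -(644841/376712 + 397*sqrt(14)/868) = -644841/376712 - 397*sqrt(14)/868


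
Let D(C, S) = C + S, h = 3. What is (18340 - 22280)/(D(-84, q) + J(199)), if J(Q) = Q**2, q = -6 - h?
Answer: -985/9877 ≈ -0.099727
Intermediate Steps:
q = -9 (q = -6 - 1*3 = -6 - 3 = -9)
(18340 - 22280)/(D(-84, q) + J(199)) = (18340 - 22280)/((-84 - 9) + 199**2) = -3940/(-93 + 39601) = -3940/39508 = -3940*1/39508 = -985/9877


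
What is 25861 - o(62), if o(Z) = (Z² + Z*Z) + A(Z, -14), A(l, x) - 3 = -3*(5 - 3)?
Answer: 18176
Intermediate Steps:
A(l, x) = -3 (A(l, x) = 3 - 3*(5 - 3) = 3 - 3*2 = 3 - 6 = -3)
o(Z) = -3 + 2*Z² (o(Z) = (Z² + Z*Z) - 3 = (Z² + Z²) - 3 = 2*Z² - 3 = -3 + 2*Z²)
25861 - o(62) = 25861 - (-3 + 2*62²) = 25861 - (-3 + 2*3844) = 25861 - (-3 + 7688) = 25861 - 1*7685 = 25861 - 7685 = 18176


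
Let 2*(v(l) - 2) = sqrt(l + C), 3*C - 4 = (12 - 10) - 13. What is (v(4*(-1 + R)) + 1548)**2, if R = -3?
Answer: (9300 + I*sqrt(165))**2/36 ≈ 2.4025e+6 + 6636.7*I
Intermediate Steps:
C = -7/3 (C = 4/3 + ((12 - 10) - 13)/3 = 4/3 + (2 - 13)/3 = 4/3 + (1/3)*(-11) = 4/3 - 11/3 = -7/3 ≈ -2.3333)
v(l) = 2 + sqrt(-7/3 + l)/2 (v(l) = 2 + sqrt(l - 7/3)/2 = 2 + sqrt(-7/3 + l)/2)
(v(4*(-1 + R)) + 1548)**2 = ((2 + sqrt(-21 + 9*(4*(-1 - 3)))/6) + 1548)**2 = ((2 + sqrt(-21 + 9*(4*(-4)))/6) + 1548)**2 = ((2 + sqrt(-21 + 9*(-16))/6) + 1548)**2 = ((2 + sqrt(-21 - 144)/6) + 1548)**2 = ((2 + sqrt(-165)/6) + 1548)**2 = ((2 + (I*sqrt(165))/6) + 1548)**2 = ((2 + I*sqrt(165)/6) + 1548)**2 = (1550 + I*sqrt(165)/6)**2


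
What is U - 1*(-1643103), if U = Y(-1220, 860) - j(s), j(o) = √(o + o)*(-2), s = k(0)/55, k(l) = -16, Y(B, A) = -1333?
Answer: 1641770 + 8*I*√110/55 ≈ 1.6418e+6 + 1.5255*I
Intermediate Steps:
s = -16/55 ≈ -0.29091
j(o) = -2*√2*√o (j(o) = √(2*o)*(-2) = (√2*√o)*(-2) = -2*√2*√o)
U = -1333 + 8*I*√110/55 (U = -1333 - (-2)*√2*√(-16/55) = -1333 - (-2)*√2*4*I*√55/55 = -1333 - (-8)*I*√110/55 = -1333 + 8*I*√110/55 ≈ -1333.0 + 1.5255*I)
U - 1*(-1643103) = (-1333 + 8*I*√110/55) - 1*(-1643103) = (-1333 + 8*I*√110/55) + 1643103 = 1641770 + 8*I*√110/55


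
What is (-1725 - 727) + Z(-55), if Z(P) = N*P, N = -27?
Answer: -967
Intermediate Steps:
Z(P) = -27*P
(-1725 - 727) + Z(-55) = (-1725 - 727) - 27*(-55) = -2452 + 1485 = -967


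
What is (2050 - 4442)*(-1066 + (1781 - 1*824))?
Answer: 260728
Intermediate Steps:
(2050 - 4442)*(-1066 + (1781 - 1*824)) = -2392*(-1066 + (1781 - 824)) = -2392*(-1066 + 957) = -2392*(-109) = 260728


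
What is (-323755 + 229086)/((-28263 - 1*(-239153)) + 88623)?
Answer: -94669/299513 ≈ -0.31608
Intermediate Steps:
(-323755 + 229086)/((-28263 - 1*(-239153)) + 88623) = -94669/((-28263 + 239153) + 88623) = -94669/(210890 + 88623) = -94669/299513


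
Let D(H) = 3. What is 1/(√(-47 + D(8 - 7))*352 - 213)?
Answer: -213/5497145 - 704*I*√11/5497145 ≈ -3.8747e-5 - 0.00042475*I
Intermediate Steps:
1/(√(-47 + D(8 - 7))*352 - 213) = 1/(√(-47 + 3)*352 - 213) = 1/(√(-44)*352 - 213) = 1/((2*I*√11)*352 - 213) = 1/(704*I*√11 - 213) = 1/(-213 + 704*I*√11)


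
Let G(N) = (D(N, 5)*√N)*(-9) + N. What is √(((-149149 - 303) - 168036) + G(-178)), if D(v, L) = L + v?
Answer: √(-317666 + 1557*I*√178) ≈ 18.418 + 563.92*I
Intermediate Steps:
G(N) = N - 9*√N*(5 + N) (G(N) = ((5 + N)*√N)*(-9) + N = (√N*(5 + N))*(-9) + N = -9*√N*(5 + N) + N = N - 9*√N*(5 + N))
√(((-149149 - 303) - 168036) + G(-178)) = √(((-149149 - 303) - 168036) + (-178 - 9*√(-178)*(5 - 178))) = √((-149452 - 168036) + (-178 - 9*I*√178*(-173))) = √(-317488 + (-178 + 1557*I*√178)) = √(-317666 + 1557*I*√178)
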